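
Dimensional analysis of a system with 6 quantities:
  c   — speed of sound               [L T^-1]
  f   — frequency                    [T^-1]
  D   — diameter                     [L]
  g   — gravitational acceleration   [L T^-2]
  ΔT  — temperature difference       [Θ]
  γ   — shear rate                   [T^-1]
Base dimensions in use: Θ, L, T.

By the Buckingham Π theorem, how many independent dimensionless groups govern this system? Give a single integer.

Exponent matrix [Θ,L,T] × [c,f,D,g,ΔT,γ]:
  Θ: [ 0  0  0  0  1  0]
  L: [ 1  0  1  1  0  0]
  T: [-1 -1  0 -2  0 -1]
Row reduction gives pivot columns c,f,ΔT; rank = 3
n=6, r=3 ⇒ 3 dimensionless groups

3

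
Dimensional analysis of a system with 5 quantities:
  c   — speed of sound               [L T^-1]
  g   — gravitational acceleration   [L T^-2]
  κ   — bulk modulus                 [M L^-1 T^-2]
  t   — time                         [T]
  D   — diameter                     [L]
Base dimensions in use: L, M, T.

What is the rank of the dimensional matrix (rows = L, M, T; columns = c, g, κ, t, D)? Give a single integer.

Exponent matrix [L,M,T] × [c,g,κ,t,D]:
  L: [ 1  1 -1  0  1]
  M: [ 0  0  1  0  0]
  T: [-1 -2 -2  1  0]
RREF → pivots at {c,g,κ} ⇒ r = 3

3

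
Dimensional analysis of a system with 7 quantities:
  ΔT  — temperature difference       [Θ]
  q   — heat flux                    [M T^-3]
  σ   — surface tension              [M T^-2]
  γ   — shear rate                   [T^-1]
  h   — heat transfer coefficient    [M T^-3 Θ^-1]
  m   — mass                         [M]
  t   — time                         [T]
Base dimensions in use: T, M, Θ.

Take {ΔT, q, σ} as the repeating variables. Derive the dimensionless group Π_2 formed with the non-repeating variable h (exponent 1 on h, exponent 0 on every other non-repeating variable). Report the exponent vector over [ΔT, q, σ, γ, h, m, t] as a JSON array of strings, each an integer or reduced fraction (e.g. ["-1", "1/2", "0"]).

["1", "-1", "0", "0", "1", "0", "0"]

Exponent matrix [T,M,Θ] × [ΔT,q,σ,γ,h,m,t]:
  T: [ 0 -3 -2 -1 -3  0  1]
  M: [ 0  1  1  0  1  1  0]
  Θ: [ 1  0  0  0 -1  0  0]
Row reduction gives pivot columns ΔT,q,σ; rank = 3
Pivot set = {ΔT,q,σ}, free = {γ,h,m,t}
RREF:
  r0: [   1    0    0    0   -1    0    0]
  r1: [   0    1    0    1    1   -2   -1]
  r2: [   0    0    1   -1    0    3    1]
Fix exponent of h at 1, γ at 0, m at 0, t at 0; solve each RREF row for its pivot's exponent:
  r0: exp(ΔT) + (-1)·1 = 0 ⇒ exp(ΔT) = 1
  r1: exp(q) + (1)·1 = 0 ⇒ exp(q) = -1
  r2: exp(σ) + (0)·1 = 0 ⇒ exp(σ) = 0
Π_2 = ΔT · q^-1 · h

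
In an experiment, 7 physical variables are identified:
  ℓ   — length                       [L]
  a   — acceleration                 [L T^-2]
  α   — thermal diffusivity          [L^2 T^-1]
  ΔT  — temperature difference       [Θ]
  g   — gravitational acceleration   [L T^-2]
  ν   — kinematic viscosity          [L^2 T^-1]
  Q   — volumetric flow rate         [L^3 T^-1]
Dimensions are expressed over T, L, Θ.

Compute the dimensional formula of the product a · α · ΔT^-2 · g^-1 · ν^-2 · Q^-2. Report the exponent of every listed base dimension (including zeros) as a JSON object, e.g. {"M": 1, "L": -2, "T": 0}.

Dimensional matrix (T×L×Θ by ℓ×a×α×ΔT×g×ν×Q):
  T: [ 0 -2 -1  0 -2 -1 -1]
  L: [ 1  1  2  0  1  2  3]
  Θ: [ 0  0  0  1  0  0  0]
  [T]: (1)·-2+(1)·-1+(-2)·0+(-1)·-2+(-2)·-1+(-2)·-1 = 3
  [L]: (1)·1+(1)·2+(-2)·0+(-1)·1+(-2)·2+(-2)·3 = -8
  [Θ]: (1)·0+(1)·0+(-2)·1+(-1)·0+(-2)·0+(-2)·0 = -2
⇒ T^3 L^-8 Θ^-2

{"T": 3, "L": -8, "Θ": -2}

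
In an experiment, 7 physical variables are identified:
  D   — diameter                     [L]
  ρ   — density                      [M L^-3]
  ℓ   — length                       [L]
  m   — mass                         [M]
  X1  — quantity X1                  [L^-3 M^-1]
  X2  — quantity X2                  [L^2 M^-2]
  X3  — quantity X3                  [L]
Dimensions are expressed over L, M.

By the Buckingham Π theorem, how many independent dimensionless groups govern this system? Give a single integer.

5

Write exponents as rows L,M / cols D,ρ,ℓ,m,X1,X2,X3:
  L: [ 1 -3  1  0 -3  2  1]
  M: [ 0  1  0  1 -1 -2  0]
RREF → pivots at {D,ρ} ⇒ r = 2
n=7, r=2 ⇒ 5 dimensionless groups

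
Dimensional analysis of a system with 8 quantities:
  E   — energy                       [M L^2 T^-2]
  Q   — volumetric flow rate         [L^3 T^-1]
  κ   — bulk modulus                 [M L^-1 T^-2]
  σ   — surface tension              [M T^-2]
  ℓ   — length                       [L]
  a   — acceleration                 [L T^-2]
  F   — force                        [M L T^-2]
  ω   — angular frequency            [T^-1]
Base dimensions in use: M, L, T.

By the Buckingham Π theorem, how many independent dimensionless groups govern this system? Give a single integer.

5

Write exponents as rows M,L,T / cols E,Q,κ,σ,ℓ,a,F,ω:
  M: [ 1  0  1  1  0  0  1  0]
  L: [ 2  3 -1  0  1  1  1  0]
  T: [-2 -1 -2 -2  0 -2 -2 -1]
Echelon form has 3 nonzero rows (pivots: E,Q,κ)
n=8, r=3 ⇒ 5 dimensionless groups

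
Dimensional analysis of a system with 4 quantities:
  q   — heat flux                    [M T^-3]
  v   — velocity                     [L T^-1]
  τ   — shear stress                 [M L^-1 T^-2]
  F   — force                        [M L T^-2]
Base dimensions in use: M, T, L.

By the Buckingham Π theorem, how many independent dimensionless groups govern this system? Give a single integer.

Write exponents as rows M,T,L / cols q,v,τ,F:
  M: [ 1  0  1  1]
  T: [-3 -1 -2 -2]
  L: [ 0  1 -1  1]
Echelon form has 3 nonzero rows (pivots: q,v,F)
n=4, r=3 ⇒ 1 dimensionless group

1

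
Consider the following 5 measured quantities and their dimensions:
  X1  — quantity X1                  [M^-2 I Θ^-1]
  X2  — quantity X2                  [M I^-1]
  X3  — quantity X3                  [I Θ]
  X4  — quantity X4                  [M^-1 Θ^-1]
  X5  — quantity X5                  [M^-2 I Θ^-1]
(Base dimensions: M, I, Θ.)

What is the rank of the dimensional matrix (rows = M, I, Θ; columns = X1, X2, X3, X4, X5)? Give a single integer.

2

Write exponents as rows M,I,Θ / cols X1,X2,X3,X4,X5:
  M: [-2  1  0 -1 -2]
  I: [ 1 -1  1  0  1]
  Θ: [-1  0  1 -1 -1]
Row reduction gives pivot columns X1,X2; rank = 2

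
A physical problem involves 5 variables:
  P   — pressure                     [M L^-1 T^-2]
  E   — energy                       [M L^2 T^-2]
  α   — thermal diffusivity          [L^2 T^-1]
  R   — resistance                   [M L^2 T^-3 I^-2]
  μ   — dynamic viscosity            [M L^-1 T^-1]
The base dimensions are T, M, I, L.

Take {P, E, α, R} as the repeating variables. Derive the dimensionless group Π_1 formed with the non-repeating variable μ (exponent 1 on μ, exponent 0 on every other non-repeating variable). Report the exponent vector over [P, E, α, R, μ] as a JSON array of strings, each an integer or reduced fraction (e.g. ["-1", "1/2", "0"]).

Exponent matrix [T,M,I,L] × [P,E,α,R,μ]:
  T: [-2 -2 -1 -3 -1]
  M: [ 1  1  0  1  1]
  I: [ 0  0  0 -2  0]
  L: [-1  2  2  2 -1]
RREF → pivots at {P,E,α,R} ⇒ r = 4
Pivot set = {P,E,α,R}, free = {μ}
RREF:
  r0: [   1    0    0    0  1/3]
  r1: [   0    1    0    0  2/3]
  r2: [   0    0    1    0   -1]
  r3: [   0    0    0    1    0]
Fix exponent of μ at 1; solve each RREF row for its pivot's exponent:
  r0: exp(P) + (1/3)·1 = 0 ⇒ exp(P) = -1/3
  r1: exp(E) + (2/3)·1 = 0 ⇒ exp(E) = -2/3
  r2: exp(α) + (-1)·1 = 0 ⇒ exp(α) = 1
  r3: exp(R) + (0)·1 = 0 ⇒ exp(R) = 0
Π_1 = P^(-1/3) · E^(-2/3) · α · μ

["-1/3", "-2/3", "1", "0", "1"]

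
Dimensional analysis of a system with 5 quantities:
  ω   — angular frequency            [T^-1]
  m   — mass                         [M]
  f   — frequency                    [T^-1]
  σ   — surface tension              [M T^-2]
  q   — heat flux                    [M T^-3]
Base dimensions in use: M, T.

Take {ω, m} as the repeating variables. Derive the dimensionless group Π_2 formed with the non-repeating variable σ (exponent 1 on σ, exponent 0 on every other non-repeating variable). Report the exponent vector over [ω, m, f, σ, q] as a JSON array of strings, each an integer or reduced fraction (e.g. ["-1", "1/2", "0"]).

["-2", "-1", "0", "1", "0"]

Dimensional matrix (M×T by ω×m×f×σ×q):
  M: [ 0  1  0  1  1]
  T: [-1  0 -1 -2 -3]
RREF → pivots at {ω,m} ⇒ r = 2
Pivot set = {ω,m}, free = {f,σ,q}
RREF:
  r0: [   1    0    1    2    3]
  r1: [   0    1    0    1    1]
Fix exponent of σ at 1, f at 0, q at 0; solve each RREF row for its pivot's exponent:
  r0: exp(ω) + (2)·1 = 0 ⇒ exp(ω) = -2
  r1: exp(m) + (1)·1 = 0 ⇒ exp(m) = -1
Π_2 = ω^-2 · m^-1 · σ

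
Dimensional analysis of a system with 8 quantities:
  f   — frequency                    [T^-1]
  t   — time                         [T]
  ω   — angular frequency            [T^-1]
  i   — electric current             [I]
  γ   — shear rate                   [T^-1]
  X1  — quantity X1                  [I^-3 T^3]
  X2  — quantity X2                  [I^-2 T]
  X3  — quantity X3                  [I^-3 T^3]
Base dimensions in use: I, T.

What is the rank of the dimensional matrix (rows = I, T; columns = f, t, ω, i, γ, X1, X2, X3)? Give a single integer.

2

Write exponents as rows I,T / cols f,t,ω,i,γ,X1,X2,X3:
  I: [ 0  0  0  1  0 -3 -2 -3]
  T: [-1  1 -1  0 -1  3  1  3]
RREF → pivots at {f,i} ⇒ r = 2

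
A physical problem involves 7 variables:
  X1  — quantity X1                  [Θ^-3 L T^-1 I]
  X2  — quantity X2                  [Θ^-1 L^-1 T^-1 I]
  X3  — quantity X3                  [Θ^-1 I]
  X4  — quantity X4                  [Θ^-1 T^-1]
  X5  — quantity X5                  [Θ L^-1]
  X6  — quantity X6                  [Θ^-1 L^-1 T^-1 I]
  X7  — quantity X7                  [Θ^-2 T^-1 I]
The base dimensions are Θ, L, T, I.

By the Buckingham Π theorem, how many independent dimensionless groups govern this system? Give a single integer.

Dimensional matrix (Θ×L×T×I by X1×X2×X3×X4×X5×X6×X7):
  Θ: [-3 -1 -1 -1  1 -1 -2]
  L: [ 1 -1  0  0 -1 -1  0]
  T: [-1 -1  0 -1  0 -1 -1]
  I: [ 1  1  1  0  0  1  1]
Row reduction gives pivot columns X1,X2,X3; rank = 3
n=7, r=3 ⇒ 4 dimensionless groups

4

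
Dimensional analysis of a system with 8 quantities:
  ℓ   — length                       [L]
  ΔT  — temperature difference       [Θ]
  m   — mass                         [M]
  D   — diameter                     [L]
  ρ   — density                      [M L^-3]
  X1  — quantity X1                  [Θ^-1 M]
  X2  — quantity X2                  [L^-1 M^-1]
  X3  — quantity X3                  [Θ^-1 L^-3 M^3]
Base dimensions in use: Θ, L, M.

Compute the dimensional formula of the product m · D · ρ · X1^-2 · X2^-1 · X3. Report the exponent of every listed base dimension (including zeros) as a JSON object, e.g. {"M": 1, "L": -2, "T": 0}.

Exponent matrix [Θ,L,M] × [ℓ,ΔT,m,D,ρ,X1,X2,X3]:
  Θ: [ 0  1  0  0  0 -1  0 -1]
  L: [ 1  0  0  1 -3  0 -1 -3]
  M: [ 0  0  1  0  1  1 -1  3]
  [Θ]: (1)·0+(1)·0+(1)·0+(-2)·-1+(-1)·0+(1)·-1 = 1
  [L]: (1)·0+(1)·1+(1)·-3+(-2)·0+(-1)·-1+(1)·-3 = -4
  [M]: (1)·1+(1)·0+(1)·1+(-2)·1+(-1)·-1+(1)·3 = 4
⇒ Θ L^-4 M^4

{"Θ": 1, "L": -4, "M": 4}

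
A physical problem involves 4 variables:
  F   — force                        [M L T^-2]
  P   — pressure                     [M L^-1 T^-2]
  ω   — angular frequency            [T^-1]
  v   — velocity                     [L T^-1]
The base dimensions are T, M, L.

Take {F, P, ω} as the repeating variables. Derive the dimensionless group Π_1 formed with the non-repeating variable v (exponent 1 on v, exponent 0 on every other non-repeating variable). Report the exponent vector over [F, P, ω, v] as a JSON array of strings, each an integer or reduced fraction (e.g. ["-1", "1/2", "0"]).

Dimensional matrix (T×M×L by F×P×ω×v):
  T: [-2 -2 -1 -1]
  M: [ 1  1  0  0]
  L: [ 1 -1  0  1]
Echelon form has 3 nonzero rows (pivots: F,P,ω)
Repeat: F,P,ω; free: v
RREF:
  r0: [   1    0    0  1/2]
  r1: [   0    1    0 -1/2]
  r2: [   0    0    1    1]
Fix exponent of v at 1; solve each RREF row for its pivot's exponent:
  r0: exp(F) + (1/2)·1 = 0 ⇒ exp(F) = -1/2
  r1: exp(P) + (-1/2)·1 = 0 ⇒ exp(P) = 1/2
  r2: exp(ω) + (1)·1 = 0 ⇒ exp(ω) = -1
Π_1 = F^(-1/2) · P^(1/2) · ω^-1 · v

["-1/2", "1/2", "-1", "1"]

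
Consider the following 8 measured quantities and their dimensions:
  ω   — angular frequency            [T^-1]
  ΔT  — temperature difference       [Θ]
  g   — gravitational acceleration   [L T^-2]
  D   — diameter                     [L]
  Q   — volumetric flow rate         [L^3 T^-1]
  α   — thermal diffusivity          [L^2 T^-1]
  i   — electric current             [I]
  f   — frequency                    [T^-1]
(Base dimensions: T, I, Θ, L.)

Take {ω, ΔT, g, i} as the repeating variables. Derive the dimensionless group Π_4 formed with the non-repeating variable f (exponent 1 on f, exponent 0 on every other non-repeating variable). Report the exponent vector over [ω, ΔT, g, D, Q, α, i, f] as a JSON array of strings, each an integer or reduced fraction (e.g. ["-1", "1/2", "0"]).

Write exponents as rows T,I,Θ,L / cols ω,ΔT,g,D,Q,α,i,f:
  T: [-1  0 -2  0 -1 -1  0 -1]
  I: [ 0  0  0  0  0  0  1  0]
  Θ: [ 0  1  0  0  0  0  0  0]
  L: [ 0  0  1  1  3  2  0  0]
Row reduction gives pivot columns ω,ΔT,g,i; rank = 4
Repeat: ω,ΔT,g,i; free: D,Q,α,f
RREF:
  r0: [   1    0    0   -2   -5   -3    0    1]
  r1: [   0    1    0    0    0    0    0    0]
  r2: [   0    0    1    1    3    2    0    0]
  r3: [   0    0    0    0    0    0    1    0]
Fix exponent of f at 1, D at 0, Q at 0, α at 0; solve each RREF row for its pivot's exponent:
  r0: exp(ω) + (1)·1 = 0 ⇒ exp(ω) = -1
  r1: exp(ΔT) + (0)·1 = 0 ⇒ exp(ΔT) = 0
  r2: exp(g) + (0)·1 = 0 ⇒ exp(g) = 0
  r3: exp(i) + (0)·1 = 0 ⇒ exp(i) = 0
Π_4 = ω^-1 · f

["-1", "0", "0", "0", "0", "0", "0", "1"]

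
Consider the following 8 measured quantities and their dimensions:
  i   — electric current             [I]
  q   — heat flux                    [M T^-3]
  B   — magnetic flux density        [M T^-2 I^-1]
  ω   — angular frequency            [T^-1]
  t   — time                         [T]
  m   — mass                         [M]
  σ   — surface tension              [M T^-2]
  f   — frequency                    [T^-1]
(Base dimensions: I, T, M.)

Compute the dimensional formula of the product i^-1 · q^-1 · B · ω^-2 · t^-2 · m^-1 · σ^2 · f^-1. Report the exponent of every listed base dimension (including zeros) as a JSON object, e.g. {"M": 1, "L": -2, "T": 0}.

Dimensional matrix (I×T×M by i×q×B×ω×t×m×σ×f):
  I: [ 1  0 -1  0  0  0  0  0]
  T: [ 0 -3 -2 -1  1  0 -2 -1]
  M: [ 0  1  1  0  0  1  1  0]
  [I]: (-1)·1+(-1)·0+(1)·-1+(-2)·0+(-2)·0+(-1)·0+(2)·0+(-1)·0 = -2
  [T]: (-1)·0+(-1)·-3+(1)·-2+(-2)·-1+(-2)·1+(-1)·0+(2)·-2+(-1)·-1 = -2
  [M]: (-1)·0+(-1)·1+(1)·1+(-2)·0+(-2)·0+(-1)·1+(2)·1+(-1)·0 = 1
⇒ I^-2 T^-2 M

{"I": -2, "T": -2, "M": 1}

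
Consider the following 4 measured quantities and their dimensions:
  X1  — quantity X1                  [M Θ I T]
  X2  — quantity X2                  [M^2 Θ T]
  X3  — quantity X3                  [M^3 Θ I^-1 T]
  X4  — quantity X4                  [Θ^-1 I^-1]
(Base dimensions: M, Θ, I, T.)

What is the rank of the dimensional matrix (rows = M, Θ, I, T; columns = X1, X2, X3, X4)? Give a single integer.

Dimensional matrix (M×Θ×I×T by X1×X2×X3×X4):
  M: [ 1  2  3  0]
  Θ: [ 1  1  1 -1]
  I: [ 1  0 -1 -1]
  T: [ 1  1  1  0]
RREF → pivots at {X1,X2,X4} ⇒ r = 3

3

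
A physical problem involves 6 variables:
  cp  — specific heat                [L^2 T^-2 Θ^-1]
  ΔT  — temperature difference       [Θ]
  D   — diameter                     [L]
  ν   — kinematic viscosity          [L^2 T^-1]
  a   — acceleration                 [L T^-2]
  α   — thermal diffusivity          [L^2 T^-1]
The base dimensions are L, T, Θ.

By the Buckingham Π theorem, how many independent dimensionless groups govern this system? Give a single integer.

Write exponents as rows L,T,Θ / cols cp,ΔT,D,ν,a,α:
  L: [ 2  0  1  2  1  2]
  T: [-2  0  0 -1 -2 -1]
  Θ: [-1  1  0  0  0  0]
RREF → pivots at {cp,ΔT,D} ⇒ r = 3
n=6, r=3 ⇒ 3 dimensionless groups

3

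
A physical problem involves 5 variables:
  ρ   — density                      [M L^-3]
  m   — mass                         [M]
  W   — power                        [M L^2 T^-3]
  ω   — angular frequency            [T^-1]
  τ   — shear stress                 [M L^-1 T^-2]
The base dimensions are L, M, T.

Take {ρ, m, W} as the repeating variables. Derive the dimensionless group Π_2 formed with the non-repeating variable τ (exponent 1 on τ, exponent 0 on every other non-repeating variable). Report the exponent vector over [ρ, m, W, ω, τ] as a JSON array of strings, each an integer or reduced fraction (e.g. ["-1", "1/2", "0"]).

["-7/9", "4/9", "-2/3", "0", "1"]

Write exponents as rows L,M,T / cols ρ,m,W,ω,τ:
  L: [-3  0  2  0 -1]
  M: [ 1  1  1  0  1]
  T: [ 0  0 -3 -1 -2]
Row reduction gives pivot columns ρ,m,W; rank = 3
Repeat: ρ,m,W; free: ω,τ
RREF:
  r0: [   1    0    0  2/9  7/9]
  r1: [   0    1    0 -5/9 -4/9]
  r2: [   0    0    1  1/3  2/3]
Fix exponent of τ at 1, ω at 0; solve each RREF row for its pivot's exponent:
  r0: exp(ρ) + (7/9)·1 = 0 ⇒ exp(ρ) = -7/9
  r1: exp(m) + (-4/9)·1 = 0 ⇒ exp(m) = 4/9
  r2: exp(W) + (2/3)·1 = 0 ⇒ exp(W) = -2/3
Π_2 = ρ^(-7/9) · m^(4/9) · W^(-2/3) · τ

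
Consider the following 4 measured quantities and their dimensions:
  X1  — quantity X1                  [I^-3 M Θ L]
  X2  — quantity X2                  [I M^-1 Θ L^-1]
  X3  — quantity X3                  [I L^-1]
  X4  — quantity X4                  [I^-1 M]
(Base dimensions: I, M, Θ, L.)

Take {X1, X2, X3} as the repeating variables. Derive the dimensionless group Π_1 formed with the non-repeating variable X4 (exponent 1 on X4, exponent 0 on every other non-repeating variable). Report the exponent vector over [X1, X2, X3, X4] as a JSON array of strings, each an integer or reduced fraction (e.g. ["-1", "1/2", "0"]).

Exponent matrix [I,M,Θ,L] × [X1,X2,X3,X4]:
  I: [-3  1  1 -1]
  M: [ 1 -1  0  1]
  Θ: [ 1  1  0  0]
  L: [ 1 -1 -1  0]
RREF → pivots at {X1,X2,X3} ⇒ r = 3
Pivot set = {X1,X2,X3}, free = {X4}
RREF:
  r0: [   1    0    0  1/2]
  r1: [   0    1    0 -1/2]
  r2: [   0    0    1    1]
  r3: [   0    0    0    0]
Fix exponent of X4 at 1; solve each RREF row for its pivot's exponent:
  r0: exp(X1) + (1/2)·1 = 0 ⇒ exp(X1) = -1/2
  r1: exp(X2) + (-1/2)·1 = 0 ⇒ exp(X2) = 1/2
  r2: exp(X3) + (1)·1 = 0 ⇒ exp(X3) = -1
Π_1 = X1^(-1/2) · X2^(1/2) · X3^-1 · X4

["-1/2", "1/2", "-1", "1"]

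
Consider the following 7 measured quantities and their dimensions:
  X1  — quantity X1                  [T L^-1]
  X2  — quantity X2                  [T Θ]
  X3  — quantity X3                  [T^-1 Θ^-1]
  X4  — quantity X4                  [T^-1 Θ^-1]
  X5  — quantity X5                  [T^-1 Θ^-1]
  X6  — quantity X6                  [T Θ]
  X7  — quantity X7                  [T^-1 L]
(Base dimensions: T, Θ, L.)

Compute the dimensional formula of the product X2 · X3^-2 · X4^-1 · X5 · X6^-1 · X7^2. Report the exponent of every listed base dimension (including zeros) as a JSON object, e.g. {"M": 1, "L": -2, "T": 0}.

Write exponents as rows T,Θ,L / cols X1,X2,X3,X4,X5,X6,X7:
  T: [ 1  1 -1 -1 -1  1 -1]
  Θ: [ 0  1 -1 -1 -1  1  0]
  L: [-1  0  0  0  0  0  1]
  [T]: (1)·1+(-2)·-1+(-1)·-1+(1)·-1+(-1)·1+(2)·-1 = 0
  [Θ]: (1)·1+(-2)·-1+(-1)·-1+(1)·-1+(-1)·1+(2)·0 = 2
  [L]: (1)·0+(-2)·0+(-1)·0+(1)·0+(-1)·0+(2)·1 = 2
⇒ Θ^2 L^2

{"T": 0, "Θ": 2, "L": 2}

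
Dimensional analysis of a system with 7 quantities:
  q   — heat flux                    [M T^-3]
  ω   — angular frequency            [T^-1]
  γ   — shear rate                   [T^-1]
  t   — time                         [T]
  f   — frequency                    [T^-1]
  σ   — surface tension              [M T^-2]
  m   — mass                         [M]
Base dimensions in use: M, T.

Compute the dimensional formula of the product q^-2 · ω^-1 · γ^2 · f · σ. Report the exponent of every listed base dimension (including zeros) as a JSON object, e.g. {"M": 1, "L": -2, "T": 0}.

Exponent matrix [M,T] × [q,ω,γ,t,f,σ,m]:
  M: [ 1  0  0  0  0  1  1]
  T: [-3 -1 -1  1 -1 -2  0]
  [M]: (-2)·1+(-1)·0+(2)·0+(1)·0+(1)·1 = -1
  [T]: (-2)·-3+(-1)·-1+(2)·-1+(1)·-1+(1)·-2 = 2
⇒ M^-1 T^2

{"M": -1, "T": 2}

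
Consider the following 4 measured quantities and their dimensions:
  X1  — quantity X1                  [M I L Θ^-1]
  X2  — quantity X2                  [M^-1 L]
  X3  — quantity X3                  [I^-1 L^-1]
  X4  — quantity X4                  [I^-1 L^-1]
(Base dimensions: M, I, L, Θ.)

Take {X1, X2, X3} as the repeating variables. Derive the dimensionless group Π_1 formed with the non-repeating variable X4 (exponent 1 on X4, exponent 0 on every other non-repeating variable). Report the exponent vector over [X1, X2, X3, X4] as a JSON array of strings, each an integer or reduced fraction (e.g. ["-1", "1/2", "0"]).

["0", "0", "-1", "1"]

Write exponents as rows M,I,L,Θ / cols X1,X2,X3,X4:
  M: [ 1 -1  0  0]
  I: [ 1  0 -1 -1]
  L: [ 1  1 -1 -1]
  Θ: [-1  0  0  0]
Row reduction gives pivot columns X1,X2,X3; rank = 3
Pivot set = {X1,X2,X3}, free = {X4}
RREF:
  r0: [   1    0    0    0]
  r1: [   0    1    0    0]
  r2: [   0    0    1    1]
  r3: [   0    0    0    0]
Fix exponent of X4 at 1; solve each RREF row for its pivot's exponent:
  r0: exp(X1) + (0)·1 = 0 ⇒ exp(X1) = 0
  r1: exp(X2) + (0)·1 = 0 ⇒ exp(X2) = 0
  r2: exp(X3) + (1)·1 = 0 ⇒ exp(X3) = -1
Π_1 = X3^-1 · X4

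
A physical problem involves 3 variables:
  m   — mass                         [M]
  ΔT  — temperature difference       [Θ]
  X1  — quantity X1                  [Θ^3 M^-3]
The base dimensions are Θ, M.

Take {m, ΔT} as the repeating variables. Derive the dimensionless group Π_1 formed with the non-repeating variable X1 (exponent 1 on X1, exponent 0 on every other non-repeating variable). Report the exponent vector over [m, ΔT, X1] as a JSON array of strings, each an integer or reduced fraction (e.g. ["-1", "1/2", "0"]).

Dimensional matrix (Θ×M by m×ΔT×X1):
  Θ: [ 0  1  3]
  M: [ 1  0 -3]
RREF → pivots at {m,ΔT} ⇒ r = 2
Pivot set = {m,ΔT}, free = {X1}
RREF:
  r0: [   1    0   -3]
  r1: [   0    1    3]
Fix exponent of X1 at 1; solve each RREF row for its pivot's exponent:
  r0: exp(m) + (-3)·1 = 0 ⇒ exp(m) = 3
  r1: exp(ΔT) + (3)·1 = 0 ⇒ exp(ΔT) = -3
Π_1 = m^3 · ΔT^-3 · X1

["3", "-3", "1"]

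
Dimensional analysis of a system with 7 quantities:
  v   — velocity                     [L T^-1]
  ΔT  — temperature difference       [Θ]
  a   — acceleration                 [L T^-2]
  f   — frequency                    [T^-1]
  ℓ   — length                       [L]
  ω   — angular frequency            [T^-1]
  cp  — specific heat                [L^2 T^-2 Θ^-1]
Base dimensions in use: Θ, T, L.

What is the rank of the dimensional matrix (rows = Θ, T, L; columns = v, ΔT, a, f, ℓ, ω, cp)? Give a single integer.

3

Dimensional matrix (Θ×T×L by v×ΔT×a×f×ℓ×ω×cp):
  Θ: [ 0  1  0  0  0  0 -1]
  T: [-1  0 -2 -1  0 -1 -2]
  L: [ 1  0  1  0  1  0  2]
Echelon form has 3 nonzero rows (pivots: v,ΔT,a)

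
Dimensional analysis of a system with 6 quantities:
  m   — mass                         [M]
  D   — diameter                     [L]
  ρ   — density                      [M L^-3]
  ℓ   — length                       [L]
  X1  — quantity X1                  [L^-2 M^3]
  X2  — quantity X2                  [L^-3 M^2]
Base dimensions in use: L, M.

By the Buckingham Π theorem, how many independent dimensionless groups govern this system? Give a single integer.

4

Exponent matrix [L,M] × [m,D,ρ,ℓ,X1,X2]:
  L: [ 0  1 -3  1 -2 -3]
  M: [ 1  0  1  0  3  2]
Row reduction gives pivot columns m,D; rank = 2
n=6, r=2 ⇒ 4 dimensionless groups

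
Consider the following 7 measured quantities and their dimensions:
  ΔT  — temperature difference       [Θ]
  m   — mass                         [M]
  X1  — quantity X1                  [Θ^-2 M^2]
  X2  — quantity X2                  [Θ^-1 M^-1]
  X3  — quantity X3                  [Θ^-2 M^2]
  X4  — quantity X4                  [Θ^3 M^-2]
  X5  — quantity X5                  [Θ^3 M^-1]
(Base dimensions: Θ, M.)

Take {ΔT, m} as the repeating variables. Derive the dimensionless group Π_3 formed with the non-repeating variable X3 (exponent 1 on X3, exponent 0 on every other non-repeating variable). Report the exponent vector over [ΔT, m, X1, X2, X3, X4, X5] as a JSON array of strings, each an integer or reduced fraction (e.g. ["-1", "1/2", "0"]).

Exponent matrix [Θ,M] × [ΔT,m,X1,X2,X3,X4,X5]:
  Θ: [ 1  0 -2 -1 -2  3  3]
  M: [ 0  1  2 -1  2 -2 -1]
Echelon form has 2 nonzero rows (pivots: ΔT,m)
Repeat: ΔT,m; free: X1,X2,X3,X4,X5
RREF:
  r0: [   1    0   -2   -1   -2    3    3]
  r1: [   0    1    2   -1    2   -2   -1]
Fix exponent of X3 at 1, X1 at 0, X2 at 0, X4 at 0, X5 at 0; solve each RREF row for its pivot's exponent:
  r0: exp(ΔT) + (-2)·1 = 0 ⇒ exp(ΔT) = 2
  r1: exp(m) + (2)·1 = 0 ⇒ exp(m) = -2
Π_3 = ΔT^2 · m^-2 · X3

["2", "-2", "0", "0", "1", "0", "0"]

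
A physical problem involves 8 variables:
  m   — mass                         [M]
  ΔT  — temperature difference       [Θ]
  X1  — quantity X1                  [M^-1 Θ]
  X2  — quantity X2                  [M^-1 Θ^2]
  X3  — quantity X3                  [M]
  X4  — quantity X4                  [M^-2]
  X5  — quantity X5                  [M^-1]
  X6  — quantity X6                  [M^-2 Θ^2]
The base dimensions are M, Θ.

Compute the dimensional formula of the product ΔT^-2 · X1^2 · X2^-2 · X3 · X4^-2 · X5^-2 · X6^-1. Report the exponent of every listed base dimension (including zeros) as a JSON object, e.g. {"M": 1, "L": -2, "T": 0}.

{"M": 9, "Θ": -6}

Exponent matrix [M,Θ] × [m,ΔT,X1,X2,X3,X4,X5,X6]:
  M: [ 1  0 -1 -1  1 -2 -1 -2]
  Θ: [ 0  1  1  2  0  0  0  2]
  [M]: (-2)·0+(2)·-1+(-2)·-1+(1)·1+(-2)·-2+(-2)·-1+(-1)·-2 = 9
  [Θ]: (-2)·1+(2)·1+(-2)·2+(1)·0+(-2)·0+(-2)·0+(-1)·2 = -6
⇒ M^9 Θ^-6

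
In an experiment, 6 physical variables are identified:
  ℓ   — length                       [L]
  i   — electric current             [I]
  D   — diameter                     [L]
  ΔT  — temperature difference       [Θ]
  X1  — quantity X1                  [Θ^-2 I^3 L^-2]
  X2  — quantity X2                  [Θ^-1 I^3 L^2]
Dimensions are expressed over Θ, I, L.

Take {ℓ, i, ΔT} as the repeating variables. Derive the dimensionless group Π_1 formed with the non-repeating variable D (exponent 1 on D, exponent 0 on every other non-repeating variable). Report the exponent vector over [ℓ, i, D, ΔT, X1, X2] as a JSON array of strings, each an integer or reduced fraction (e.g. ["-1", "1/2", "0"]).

Write exponents as rows Θ,I,L / cols ℓ,i,D,ΔT,X1,X2:
  Θ: [ 0  0  0  1 -2 -1]
  I: [ 0  1  0  0  3  3]
  L: [ 1  0  1  0 -2  2]
Row reduction gives pivot columns ℓ,i,ΔT; rank = 3
Repeat: ℓ,i,ΔT; free: D,X1,X2
RREF:
  r0: [   1    0    1    0   -2    2]
  r1: [   0    1    0    0    3    3]
  r2: [   0    0    0    1   -2   -1]
Fix exponent of D at 1, X1 at 0, X2 at 0; solve each RREF row for its pivot's exponent:
  r0: exp(ℓ) + (1)·1 = 0 ⇒ exp(ℓ) = -1
  r1: exp(i) + (0)·1 = 0 ⇒ exp(i) = 0
  r2: exp(ΔT) + (0)·1 = 0 ⇒ exp(ΔT) = 0
Π_1 = ℓ^-1 · D

["-1", "0", "1", "0", "0", "0"]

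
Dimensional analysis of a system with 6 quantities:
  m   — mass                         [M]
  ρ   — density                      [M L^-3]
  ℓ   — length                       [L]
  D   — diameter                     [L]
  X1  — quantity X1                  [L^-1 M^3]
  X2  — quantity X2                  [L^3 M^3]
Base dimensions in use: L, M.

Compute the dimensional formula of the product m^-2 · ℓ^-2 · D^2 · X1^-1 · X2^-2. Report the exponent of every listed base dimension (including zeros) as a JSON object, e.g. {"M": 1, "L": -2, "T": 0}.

Dimensional matrix (L×M by m×ρ×ℓ×D×X1×X2):
  L: [ 0 -3  1  1 -1  3]
  M: [ 1  1  0  0  3  3]
  [L]: (-2)·0+(-2)·1+(2)·1+(-1)·-1+(-2)·3 = -5
  [M]: (-2)·1+(-2)·0+(2)·0+(-1)·3+(-2)·3 = -11
⇒ L^-5 M^-11

{"L": -5, "M": -11}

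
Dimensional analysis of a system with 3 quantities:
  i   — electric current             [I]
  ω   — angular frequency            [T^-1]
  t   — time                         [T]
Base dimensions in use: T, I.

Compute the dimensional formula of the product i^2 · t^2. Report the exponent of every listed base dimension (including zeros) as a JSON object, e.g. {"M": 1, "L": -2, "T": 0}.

{"T": 2, "I": 2}

Write exponents as rows T,I / cols i,ω,t:
  T: [ 0 -1  1]
  I: [ 1  0  0]
  [T]: (2)·0+(2)·1 = 2
  [I]: (2)·1+(2)·0 = 2
⇒ T^2 I^2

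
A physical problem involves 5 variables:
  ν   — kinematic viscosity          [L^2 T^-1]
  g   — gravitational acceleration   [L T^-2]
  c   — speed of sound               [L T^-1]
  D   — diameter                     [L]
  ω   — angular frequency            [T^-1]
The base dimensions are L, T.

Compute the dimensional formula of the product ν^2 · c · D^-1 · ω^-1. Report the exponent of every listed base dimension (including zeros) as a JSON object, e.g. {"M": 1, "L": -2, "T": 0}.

{"L": 4, "T": -2}

Exponent matrix [L,T] × [ν,g,c,D,ω]:
  L: [ 2  1  1  1  0]
  T: [-1 -2 -1  0 -1]
  [L]: (2)·2+(1)·1+(-1)·1+(-1)·0 = 4
  [T]: (2)·-1+(1)·-1+(-1)·0+(-1)·-1 = -2
⇒ L^4 T^-2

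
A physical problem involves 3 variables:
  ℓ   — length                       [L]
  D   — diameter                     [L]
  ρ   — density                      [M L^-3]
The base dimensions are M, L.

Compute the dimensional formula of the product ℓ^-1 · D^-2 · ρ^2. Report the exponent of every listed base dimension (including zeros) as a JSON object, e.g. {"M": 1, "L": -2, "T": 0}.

{"M": 2, "L": -9}

Write exponents as rows M,L / cols ℓ,D,ρ:
  M: [ 0  0  1]
  L: [ 1  1 -3]
  [M]: (-1)·0+(-2)·0+(2)·1 = 2
  [L]: (-1)·1+(-2)·1+(2)·-3 = -9
⇒ M^2 L^-9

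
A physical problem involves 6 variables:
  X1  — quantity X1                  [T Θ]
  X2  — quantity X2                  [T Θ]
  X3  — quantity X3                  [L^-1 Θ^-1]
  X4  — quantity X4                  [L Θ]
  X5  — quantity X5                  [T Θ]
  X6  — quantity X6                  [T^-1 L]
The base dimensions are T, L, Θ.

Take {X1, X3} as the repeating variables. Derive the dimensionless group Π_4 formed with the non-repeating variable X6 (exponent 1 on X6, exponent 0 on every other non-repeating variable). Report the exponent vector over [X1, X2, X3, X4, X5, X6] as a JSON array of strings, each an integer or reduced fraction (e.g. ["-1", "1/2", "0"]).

Write exponents as rows T,L,Θ / cols X1,X2,X3,X4,X5,X6:
  T: [ 1  1  0  0  1 -1]
  L: [ 0  0 -1  1  0  1]
  Θ: [ 1  1 -1  1  1  0]
RREF → pivots at {X1,X3} ⇒ r = 2
Pivot set = {X1,X3}, free = {X2,X4,X5,X6}
RREF:
  r0: [   1    1    0    0    1   -1]
  r1: [   0    0    1   -1    0   -1]
  r2: [   0    0    0    0    0    0]
Fix exponent of X6 at 1, X2 at 0, X4 at 0, X5 at 0; solve each RREF row for its pivot's exponent:
  r0: exp(X1) + (-1)·1 = 0 ⇒ exp(X1) = 1
  r1: exp(X3) + (-1)·1 = 0 ⇒ exp(X3) = 1
Π_4 = X1 · X3 · X6

["1", "0", "1", "0", "0", "1"]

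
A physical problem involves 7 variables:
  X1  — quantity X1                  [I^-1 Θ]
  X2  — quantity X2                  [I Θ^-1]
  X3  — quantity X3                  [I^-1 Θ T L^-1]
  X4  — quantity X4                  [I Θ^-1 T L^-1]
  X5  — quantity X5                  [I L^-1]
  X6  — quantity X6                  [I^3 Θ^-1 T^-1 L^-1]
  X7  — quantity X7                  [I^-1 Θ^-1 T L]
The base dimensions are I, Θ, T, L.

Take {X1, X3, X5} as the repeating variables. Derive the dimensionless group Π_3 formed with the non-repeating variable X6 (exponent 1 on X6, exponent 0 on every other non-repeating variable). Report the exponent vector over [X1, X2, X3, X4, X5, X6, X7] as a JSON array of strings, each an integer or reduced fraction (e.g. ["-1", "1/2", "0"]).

["0", "0", "1", "0", "-2", "1", "0"]

Dimensional matrix (I×Θ×T×L by X1×X2×X3×X4×X5×X6×X7):
  I: [-1  1 -1  1  1  3 -1]
  Θ: [ 1 -1  1 -1  0 -1 -1]
  T: [ 0  0  1  1  0 -1  1]
  L: [ 0  0 -1 -1 -1 -1  1]
Row reduction gives pivot columns X1,X3,X5; rank = 3
Pivot set = {X1,X3,X5}, free = {X2,X4,X6,X7}
RREF:
  r0: [   1   -1    0   -2    0    0   -2]
  r1: [   0    0    1    1    0   -1    1]
  r2: [   0    0    0    0    1    2   -2]
  r3: [   0    0    0    0    0    0    0]
Fix exponent of X6 at 1, X2 at 0, X4 at 0, X7 at 0; solve each RREF row for its pivot's exponent:
  r0: exp(X1) + (0)·1 = 0 ⇒ exp(X1) = 0
  r1: exp(X3) + (-1)·1 = 0 ⇒ exp(X3) = 1
  r2: exp(X5) + (2)·1 = 0 ⇒ exp(X5) = -2
Π_3 = X3 · X5^-2 · X6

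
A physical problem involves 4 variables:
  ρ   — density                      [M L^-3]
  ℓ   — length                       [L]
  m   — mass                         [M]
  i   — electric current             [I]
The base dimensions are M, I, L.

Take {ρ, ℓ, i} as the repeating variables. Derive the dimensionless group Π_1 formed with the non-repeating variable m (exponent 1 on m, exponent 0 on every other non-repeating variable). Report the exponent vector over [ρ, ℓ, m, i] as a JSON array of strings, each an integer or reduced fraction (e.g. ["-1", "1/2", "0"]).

["-1", "-3", "1", "0"]

Dimensional matrix (M×I×L by ρ×ℓ×m×i):
  M: [ 1  0  1  0]
  I: [ 0  0  0  1]
  L: [-3  1  0  0]
Row reduction gives pivot columns ρ,ℓ,i; rank = 3
Repeat: ρ,ℓ,i; free: m
RREF:
  r0: [   1    0    1    0]
  r1: [   0    1    3    0]
  r2: [   0    0    0    1]
Fix exponent of m at 1; solve each RREF row for its pivot's exponent:
  r0: exp(ρ) + (1)·1 = 0 ⇒ exp(ρ) = -1
  r1: exp(ℓ) + (3)·1 = 0 ⇒ exp(ℓ) = -3
  r2: exp(i) + (0)·1 = 0 ⇒ exp(i) = 0
Π_1 = ρ^-1 · ℓ^-3 · m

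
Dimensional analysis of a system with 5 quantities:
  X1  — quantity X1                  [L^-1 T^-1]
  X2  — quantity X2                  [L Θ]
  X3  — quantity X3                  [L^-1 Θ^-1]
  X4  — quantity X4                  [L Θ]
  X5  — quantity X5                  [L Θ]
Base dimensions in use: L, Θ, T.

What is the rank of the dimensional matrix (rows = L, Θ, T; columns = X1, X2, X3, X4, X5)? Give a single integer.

Write exponents as rows L,Θ,T / cols X1,X2,X3,X4,X5:
  L: [-1  1 -1  1  1]
  Θ: [ 0  1 -1  1  1]
  T: [-1  0  0  0  0]
Row reduction gives pivot columns X1,X2; rank = 2

2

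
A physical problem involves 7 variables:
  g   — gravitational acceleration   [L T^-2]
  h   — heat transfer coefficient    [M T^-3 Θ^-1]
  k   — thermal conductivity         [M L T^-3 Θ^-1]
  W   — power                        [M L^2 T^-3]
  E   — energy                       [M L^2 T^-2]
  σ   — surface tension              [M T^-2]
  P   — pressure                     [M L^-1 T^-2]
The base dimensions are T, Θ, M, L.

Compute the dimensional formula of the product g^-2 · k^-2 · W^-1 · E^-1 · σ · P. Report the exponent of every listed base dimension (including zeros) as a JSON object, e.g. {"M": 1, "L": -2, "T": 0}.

{"T": 11, "Θ": 2, "M": -2, "L": -9}

Dimensional matrix (T×Θ×M×L by g×h×k×W×E×σ×P):
  T: [-2 -3 -3 -3 -2 -2 -2]
  Θ: [ 0 -1 -1  0  0  0  0]
  M: [ 0  1  1  1  1  1  1]
  L: [ 1  0  1  2  2  0 -1]
  [T]: (-2)·-2+(-2)·-3+(-1)·-3+(-1)·-2+(1)·-2+(1)·-2 = 11
  [Θ]: (-2)·0+(-2)·-1+(-1)·0+(-1)·0+(1)·0+(1)·0 = 2
  [M]: (-2)·0+(-2)·1+(-1)·1+(-1)·1+(1)·1+(1)·1 = -2
  [L]: (-2)·1+(-2)·1+(-1)·2+(-1)·2+(1)·0+(1)·-1 = -9
⇒ T^11 Θ^2 M^-2 L^-9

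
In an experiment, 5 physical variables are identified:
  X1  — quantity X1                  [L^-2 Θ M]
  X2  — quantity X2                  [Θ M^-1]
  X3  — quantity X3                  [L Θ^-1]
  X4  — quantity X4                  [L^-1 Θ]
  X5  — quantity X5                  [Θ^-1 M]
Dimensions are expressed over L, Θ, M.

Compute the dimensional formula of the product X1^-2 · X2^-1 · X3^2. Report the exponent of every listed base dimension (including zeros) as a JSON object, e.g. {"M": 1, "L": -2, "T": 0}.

{"L": 6, "Θ": -5, "M": -1}

Dimensional matrix (L×Θ×M by X1×X2×X3×X4×X5):
  L: [-2  0  1 -1  0]
  Θ: [ 1  1 -1  1 -1]
  M: [ 1 -1  0  0  1]
  [L]: (-2)·-2+(-1)·0+(2)·1 = 6
  [Θ]: (-2)·1+(-1)·1+(2)·-1 = -5
  [M]: (-2)·1+(-1)·-1+(2)·0 = -1
⇒ L^6 Θ^-5 M^-1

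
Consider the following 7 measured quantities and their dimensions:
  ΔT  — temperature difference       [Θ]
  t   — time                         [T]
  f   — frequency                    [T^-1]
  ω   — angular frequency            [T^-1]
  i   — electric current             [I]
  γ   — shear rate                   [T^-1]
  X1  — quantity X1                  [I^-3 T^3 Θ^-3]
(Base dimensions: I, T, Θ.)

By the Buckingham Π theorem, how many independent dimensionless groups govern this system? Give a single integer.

Write exponents as rows I,T,Θ / cols ΔT,t,f,ω,i,γ,X1:
  I: [ 0  0  0  0  1  0 -3]
  T: [ 0  1 -1 -1  0 -1  3]
  Θ: [ 1  0  0  0  0  0 -3]
Echelon form has 3 nonzero rows (pivots: ΔT,t,i)
Π count = n − r = 7 − 3 = 4

4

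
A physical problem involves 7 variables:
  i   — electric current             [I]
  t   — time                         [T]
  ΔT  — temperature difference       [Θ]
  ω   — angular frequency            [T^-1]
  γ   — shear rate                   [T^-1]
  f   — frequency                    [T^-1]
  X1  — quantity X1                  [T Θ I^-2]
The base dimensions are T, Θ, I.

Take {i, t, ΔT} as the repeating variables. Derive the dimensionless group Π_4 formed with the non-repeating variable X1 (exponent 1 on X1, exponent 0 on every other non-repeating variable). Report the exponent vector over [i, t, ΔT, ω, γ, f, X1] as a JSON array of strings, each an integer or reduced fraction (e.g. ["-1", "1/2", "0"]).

["2", "-1", "-1", "0", "0", "0", "1"]

Dimensional matrix (T×Θ×I by i×t×ΔT×ω×γ×f×X1):
  T: [ 0  1  0 -1 -1 -1  1]
  Θ: [ 0  0  1  0  0  0  1]
  I: [ 1  0  0  0  0  0 -2]
Row reduction gives pivot columns i,t,ΔT; rank = 3
Pivot set = {i,t,ΔT}, free = {ω,γ,f,X1}
RREF:
  r0: [   1    0    0    0    0    0   -2]
  r1: [   0    1    0   -1   -1   -1    1]
  r2: [   0    0    1    0    0    0    1]
Fix exponent of X1 at 1, ω at 0, γ at 0, f at 0; solve each RREF row for its pivot's exponent:
  r0: exp(i) + (-2)·1 = 0 ⇒ exp(i) = 2
  r1: exp(t) + (1)·1 = 0 ⇒ exp(t) = -1
  r2: exp(ΔT) + (1)·1 = 0 ⇒ exp(ΔT) = -1
Π_4 = i^2 · t^-1 · ΔT^-1 · X1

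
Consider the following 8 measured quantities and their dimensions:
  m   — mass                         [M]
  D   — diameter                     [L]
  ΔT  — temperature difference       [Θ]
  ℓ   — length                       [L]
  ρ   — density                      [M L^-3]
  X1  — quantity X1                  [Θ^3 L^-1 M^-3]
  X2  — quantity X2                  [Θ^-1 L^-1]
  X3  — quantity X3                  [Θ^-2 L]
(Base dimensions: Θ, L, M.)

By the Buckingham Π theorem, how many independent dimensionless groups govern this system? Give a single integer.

Exponent matrix [Θ,L,M] × [m,D,ΔT,ℓ,ρ,X1,X2,X3]:
  Θ: [ 0  0  1  0  0  3 -1 -2]
  L: [ 0  1  0  1 -3 -1 -1  1]
  M: [ 1  0  0  0  1 -3  0  0]
RREF → pivots at {m,D,ΔT} ⇒ r = 3
8 vars − rank 3 = 5 Π groups

5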